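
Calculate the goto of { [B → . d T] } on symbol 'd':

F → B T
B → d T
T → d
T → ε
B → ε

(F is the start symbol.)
GOTO(I, 'd') = CLOSURE({ [A → αX.β] : [A → α.Xβ] ∈ I, X = 'd' })

Items with dot before 'd', with the dot advanced:
  [B → . d T] → [B → d . T]
Closure of the advanced items:
  [B → d . T] has the dot before T: add [T → . d], [T → .]

GOTO = { [B → d . T], [T → . d], [T → .] }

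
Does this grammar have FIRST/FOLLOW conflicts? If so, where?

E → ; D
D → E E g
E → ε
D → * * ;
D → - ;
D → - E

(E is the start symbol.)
Yes. E → ';' D with FOLLOW(E) on { ';' }

A FIRST/FOLLOW conflict occurs when a non-terminal N has a nullable alternative N → β (β ⇒* ε) and another alternative N → α with FIRST(α) ∩ FOLLOW(N) ≠ ∅: on such a lookahead the parser cannot decide between expanding α and letting N vanish via β.

Nullable non-terminals: E.

E: nullable alternative(s) E → ε; FOLLOW(E) = { $, ';', 'g' }
  E → ; D: FIRST \ {ε} = { ';' } — overlaps FOLLOW(E) on { ';' }: CONFLICT
  E → ε: FIRST \ {ε} = { } — this is the only nullable alternative, skip

D has no nullable alternative, so no FIRST/FOLLOW check is needed there.

So the grammar has 1 FIRST/FOLLOW conflict (marked CONFLICT above).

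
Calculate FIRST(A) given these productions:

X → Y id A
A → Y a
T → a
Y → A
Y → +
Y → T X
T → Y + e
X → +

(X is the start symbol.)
FIRST sets of the other non-terminals involved (by the same procedure, iterated to a fixed point):
  FIRST(Y) = { '+', 'a' }

From A → Y a:
  - Y is a non-terminal: add FIRST(Y) \ {ε} = { '+', 'a' }
    Y is not nullable, so stop

Collecting: FIRST(A) = { '+', 'a' }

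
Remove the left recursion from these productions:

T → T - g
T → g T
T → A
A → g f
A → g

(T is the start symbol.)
T is directly left-recursive. The standard transformation for
  A → A α₁ | ... | A α_m | β₁ | ... | β_n
is
  A  → β₁ A' | ... | β_n A'
  A' → α₁ A' | ... | α_m A' | ε

T → g T becomes T → g T T'
T → A becomes T → A T'
T → T - g becomes T' → - g T'
Add T' → ε

Productions for other non-terminals are unchanged:
  A → g f
  A → g

Resulting grammar:
T → g T T'
T → A T'
T' → - g T'
T' → ε
A → g f
A → g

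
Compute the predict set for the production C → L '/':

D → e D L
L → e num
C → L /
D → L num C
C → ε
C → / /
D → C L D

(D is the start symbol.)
{ 'e' }

PREDICT(C → L '/') = (FIRST(RHS) \ {ε}) ∪ (FOLLOW(C) if ε ∈ FIRST(RHS), i.e. RHS ⇒* ε)
FIRST(L) = { 'e' }
FIRST(L '/') = { 'e' }
ε ∉ FIRST(L '/'), so FOLLOW(C) is not added.
PREDICT(C → L '/') = { 'e' }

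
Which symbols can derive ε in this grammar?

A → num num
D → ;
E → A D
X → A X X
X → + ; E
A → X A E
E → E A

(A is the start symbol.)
A non-terminal is nullable if it can derive ε (the empty string): either it has an ε-production, or it has a production whose right-hand side consists entirely of nullable non-terminals.

There are no ε-productions, so no non-terminal can derive ε.
No non-terminals are nullable.

Answer: None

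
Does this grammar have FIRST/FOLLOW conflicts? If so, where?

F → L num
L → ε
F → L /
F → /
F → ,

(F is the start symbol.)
A FIRST/FOLLOW conflict occurs when a non-terminal N has a nullable alternative N → β (β ⇒* ε) and another alternative N → α with FIRST(α) ∩ FOLLOW(N) ≠ ∅: on such a lookahead the parser cannot decide between expanding α and letting N vanish via β.

Nullable non-terminals: L.
L has a nullable alternative but only one production, so nothing to check.

F has no nullable alternative, so no FIRST/FOLLOW check is needed there.

No FIRST/FOLLOW conflicts found.

Answer: No FIRST/FOLLOW conflicts.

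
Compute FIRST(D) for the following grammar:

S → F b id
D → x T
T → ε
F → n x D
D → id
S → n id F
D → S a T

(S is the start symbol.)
FIRST sets of the other non-terminals involved (by the same procedure, iterated to a fixed point):
  FIRST(S) = { 'n' }

From D → x T:
  - x is a terminal: add 'x' and stop
From D → id:
  - id is a terminal: add 'id' and stop
From D → S a T:
  - S is a non-terminal: add FIRST(S) \ {ε} = { 'n' }
    S is not nullable, so stop

Collecting: FIRST(D) = { 'id', 'n', 'x' }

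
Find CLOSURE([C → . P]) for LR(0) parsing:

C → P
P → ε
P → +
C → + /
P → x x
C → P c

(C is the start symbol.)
{ [C → . P], [P → . +], [P → . x x], [P → .] }

Start with: [C → . P]
  [C → . P] has the dot before P: add [P → .], [P → . +], [P → . x x]
No further items can be added.

CLOSURE = { [C → . P], [P → . +], [P → . x x], [P → .] }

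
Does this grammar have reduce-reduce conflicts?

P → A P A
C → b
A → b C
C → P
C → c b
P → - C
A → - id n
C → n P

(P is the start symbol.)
Augment with P' → P and build the canonical LR(0) collection (I0 = CLOSURE({[P' → . P]}), then GOTO on every symbol after a dot until no new states appear). It has 18 states:
  I0: { [A → . - id n], [A → . b C], [P → . - C], [P → . A P A], [P' → . P] }  — shift
  I1: { [A → - . id n], [A → . - id n], [A → . b C], [C → . P], [C → . b], [C → . c b], [C → . n P], [P → - . C], [P → . - C], [P → . A P A] }  — shift
  I2: { [A → . - id n], [A → . b C], [P → . - C], [P → . A P A], [P → A . P A] }  — shift
  I3: { [P' → P .] }  — accept
  I4: { [A → . - id n], [A → . b C], [A → b . C], [C → . P], [C → . b], [C → . c b], [C → . n P], [P → . - C], [P → . A P A] }  — shift
  I5: { [A → b C .] }  — reduce
  I6: { [C → P .] }  — reduce
  I7: { [A → . - id n], [A → . b C], [A → b . C], [C → . P], [C → . b], [C → . c b], [C → . n P], [C → b .], [P → . - C], [P → . A P A] }  — shift, reduce
  I8: { [C → c . b] }  — shift
  I9: { [A → . - id n], [A → . b C], [C → n . P], [P → . - C], [P → . A P A] }  — shift
  I10: { [C → n P .] }  — reduce
  I11: { [C → c b .] }  — reduce
  I12: { [A → . - id n], [A → . b C], [P → A P . A] }  — shift
  I13: { [A → - . id n] }  — shift
  I14: { [P → A P A .] }  — reduce
  I15: { [A → - id . n] }  — shift
  I16: { [A → - id n .] }  — reduce
  I17: { [P → - C .] }  — reduce

No state contains more than one complete item.

Answer: No reduce-reduce conflicts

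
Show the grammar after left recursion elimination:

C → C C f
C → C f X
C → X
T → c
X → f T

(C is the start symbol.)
C → X C'
C' → C f C'
C' → f X C'
C' → ε
T → c
X → f T

C is directly left-recursive. The standard transformation for
  A → A α₁ | ... | A α_m | β₁ | ... | β_n
is
  A  → β₁ A' | ... | β_n A'
  A' → α₁ A' | ... | α_m A' | ε

C → X becomes C → X C'
C → C C f becomes C' → C f C'
C → C f X becomes C' → f X C'
Add C' → ε

Productions for other non-terminals are unchanged:
  T → c
  X → f T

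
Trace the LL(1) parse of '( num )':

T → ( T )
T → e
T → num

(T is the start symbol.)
LL(1) parsing maintains a stack (initially the start symbol over $) and the input. At each step: if the stack top is a terminal, match it against the current input token; if it is a non-terminal N, replace it with the RHS of M[N, lookahead] (the unique production whose predict set contains the lookahead).

Stack is shown with the top on the left.

Stack    Input      Action
--------------------------
T $      ( num ) $  output T → ( T )
( T ) $  ( num ) $  match '('
T ) $    num ) $    output T → num
num ) $  num ) $    match 'num'
) $      ) $        match ')'
$        $          accept

The string is accepted.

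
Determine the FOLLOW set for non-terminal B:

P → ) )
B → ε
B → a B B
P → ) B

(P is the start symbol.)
To compute FOLLOW(B), find every occurrence of B on a right-hand side N → α B β: add FIRST(β) \ {ε}, and if β is empty or nullable also add FOLLOW(N). Iterate to a fixed point.

In B → a B B: B is followed by B, add FIRST(B) \ {ε} = { 'a' }
  B is nullable, so FOLLOW(B) is also included — that is the set being defined, nothing new
In B → a B B: B is at the end; this adds FOLLOW(B) to itself — nothing new
In P → ) B: B is at the end, add FOLLOW(P)

The FOLLOW sets referred to above (computed the same way, to a fixed point):
  FOLLOW(P) = { $ }

Taking the union: FOLLOW(B) = { $, 'a' }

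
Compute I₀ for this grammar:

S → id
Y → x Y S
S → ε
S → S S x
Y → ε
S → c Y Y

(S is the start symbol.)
First, augment the grammar with S' → S
I₀ = CLOSURE({ [S' → . S] }):
  [S' → . S] has the dot before S: add [S → . id], [S → .], [S → . S S x], [S → . c Y Y]
No further items can be added.

I₀ = { [S → . S S x], [S → . c Y Y], [S → . id], [S → .], [S' → . S] }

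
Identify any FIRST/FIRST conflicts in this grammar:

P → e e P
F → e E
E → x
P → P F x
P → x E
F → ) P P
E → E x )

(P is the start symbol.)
Yes. P → e e P / P → P F x on { 'e' }; P → P F x / P → x E on { 'x' }; E → x / E → E x ')' on { 'x' }

A FIRST/FIRST conflict occurs when two productions N → α and N → β for the same non-terminal have FIRST(α) ∩ FIRST(β) ≠ ∅ (with ε ∈ FIRST of a nullable right-hand side, so two nullable alternatives also conflict).

FIRST sets of the non-terminals at (or reachable through a nullable prefix from) the front of some alternative:
  FIRST(P) = { 'e', 'x' }
  FIRST(E) = { 'x' }

Productions for P:
  P → e e P: FIRST = { 'e' }
  P → P F x: FIRST = { 'e', 'x' }
  P → x E: FIRST = { 'x' }
Productions for F:
  F → e E: FIRST = { 'e' }
  F → ) P P: FIRST = { ')' }
Productions for E:
  E → x: FIRST = { 'x' }
  E → E x ): FIRST = { 'x' }

Conflict for P: P → e e P and P → P F x
  Overlap: { 'e' }
Conflict for P: P → P F x and P → x E
  Overlap: { 'x' }
Conflict for E: E → x and E → E x )
  Overlap: { 'x' }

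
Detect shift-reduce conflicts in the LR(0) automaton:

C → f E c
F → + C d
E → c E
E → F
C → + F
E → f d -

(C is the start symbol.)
A shift-reduce conflict occurs when an LR(0) state has both:
  - a complete (reduce) item [A → α .] (dot at the end), and
  - a shift item [B → β . c γ] (dot before a terminal).

Augment with C' → C and build the canonical LR(0) collection (I0 = CLOSURE({[C' → . C]}), then GOTO on every symbol after a dot until no new states appear). It has 16 states:
  I0: { [C → . + F], [C → . f E c], [C' → . C] }  — shift
  I1: { [C → + . F], [F → . + C d] }  — shift
  I2: { [C' → C .] }  — accept
  I3: { [C → f . E c], [E → . F], [E → . c E], [E → . f d -], [F → . + C d] }  — shift
  I4: { [C → . + F], [C → . f E c], [F → + . C d] }  — shift
  I5: { [C → f E . c] }  — shift
  I6: { [E → F .] }  — reduce
  I7: { [E → . F], [E → . c E], [E → . f d -], [E → c . E], [F → . + C d] }  — shift
  I8: { [E → f . d -] }  — shift
  I9: { [E → f d . -] }  — shift
  I10: { [E → f d - .] }  — reduce
  I11: { [E → c E .] }  — reduce
  I12: { [C → f E c .] }  — reduce
  I13: { [F → + C . d] }  — shift
  I14: { [F → + C d .] }  — reduce
  I15: { [C → + F .] }  — reduce

No state contains both a complete item and a shift item.

Answer: No shift-reduce conflicts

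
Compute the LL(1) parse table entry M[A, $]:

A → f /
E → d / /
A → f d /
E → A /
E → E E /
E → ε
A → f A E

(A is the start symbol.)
To find M[A, $], we find productions for A where $ is in the predict set (PREDICT(N → α) = (FIRST(α) \ {ε}) ∪ (FOLLOW(N) if α ⇒* ε)).

A → f /: PREDICT = { 'f' }
A → f d /: PREDICT = { 'f' }
A → f A E: PREDICT = { 'f' }

M[A, $] is empty (no production applies)

Answer: Empty (error entry)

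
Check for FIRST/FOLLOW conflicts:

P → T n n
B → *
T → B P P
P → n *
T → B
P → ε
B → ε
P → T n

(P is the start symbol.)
Yes. P → T n n with FOLLOW(P) on { '*', 'n' }; P → n '*' with FOLLOW(P) on { 'n' }; P → T n with FOLLOW(P) on { '*', 'n' }; B → '*' with FOLLOW(B) on { '*' }; T → B P P with FOLLOW(T) on { 'n' }

Nullable non-terminals: B, P, T.
FIRST sets used below: FIRST(T) = { '*', 'n', ε }, FIRST(B) = { '*', ε }, FIRST(P) = { '*', 'n', ε }

B: nullable alternative(s) B → ε; FOLLOW(B) = { '*', 'n' }
  B → *: FIRST \ {ε} = { '*' } — overlaps FOLLOW(B) on { '*' }: CONFLICT
  B → ε: FIRST \ {ε} = { } — this is the only nullable alternative, skip

P: nullable alternative(s) P → ε; FOLLOW(P) = { $, '*', 'n' }
  P → T n n: FIRST \ {ε} = { '*', 'n' } — overlaps FOLLOW(P) on { '*', 'n' }: CONFLICT
  P → n *: FIRST \ {ε} = { 'n' } — overlaps FOLLOW(P) on { 'n' }: CONFLICT
  P → ε: FIRST \ {ε} = { } — this is the only nullable alternative, skip
  P → T n: FIRST \ {ε} = { '*', 'n' } — overlaps FOLLOW(P) on { '*', 'n' }: CONFLICT

T: nullable alternative(s) T → B P P, T → B; FOLLOW(T) = { 'n' }
  T → B P P: FIRST \ {ε} = { '*', 'n' } — overlaps FOLLOW(T) on { 'n' }: CONFLICT
  T → B: FIRST \ {ε} = { '*' } — disjoint from FOLLOW(T)

So the grammar has 5 FIRST/FOLLOW conflicts (marked CONFLICT above).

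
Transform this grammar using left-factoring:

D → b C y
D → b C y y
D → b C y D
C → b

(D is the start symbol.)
D → b C y D'
D' → ε
D' → y
D' → D
C → b

Left-factoring transforms A → αβ₁ | αβ₂ into A → αA' and A' → β₁ | β₂
(α is the longest common prefix among the alternatives). Repeat until
no nonterminal has two alternatives with a common prefix.

Round 1: D has alternatives sharing prefix 'b C y'. Introduce D': D → b C y D'
  Add: D' → ε
  Add: D' → y
  Add: D' → D

No remaining common prefixes — done.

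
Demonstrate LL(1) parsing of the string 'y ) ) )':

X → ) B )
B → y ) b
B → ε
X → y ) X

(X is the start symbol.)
LL(1) parsing maintains a stack (initially the start symbol over $) and the input. At each step: if the stack top is a terminal, match it against the current input token; if it is a non-terminal N, replace it with the RHS of M[N, lookahead] (the unique production whose predict set contains the lookahead).

Stack is shown with the top on the left.

Stack    Input      Action
--------------------------
X $      y ) ) ) $  output X → y ) X
y ) X $  y ) ) ) $  match 'y'
) X $    ) ) ) $    match ')'
X $      ) ) $      output X → ) B )
) B ) $  ) ) $      match ')'
B ) $    ) $        output B → ε
) $      ) $        match ')'
$        $          accept

The string is accepted.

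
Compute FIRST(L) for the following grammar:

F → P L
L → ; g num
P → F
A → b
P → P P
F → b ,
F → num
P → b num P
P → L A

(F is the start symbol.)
To compute FIRST(L), examine every production with L on the left-hand side, reading each right-hand side left to right until a non-nullable symbol is reached.

From L → ; g num:
  - ';' is a terminal: add ';' and stop

Collecting: FIRST(L) = { ';' }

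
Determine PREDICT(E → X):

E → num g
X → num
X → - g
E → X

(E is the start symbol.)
{ '-', 'num' }

PREDICT(E → X) = (FIRST(RHS) \ {ε}) ∪ (FOLLOW(E) if ε ∈ FIRST(RHS), i.e. RHS ⇒* ε)
FIRST(X) = { '-', 'num' }
FIRST(X) = { '-', 'num' }
ε ∉ FIRST(X), so FOLLOW(E) is not added.
PREDICT(E → X) = { '-', 'num' }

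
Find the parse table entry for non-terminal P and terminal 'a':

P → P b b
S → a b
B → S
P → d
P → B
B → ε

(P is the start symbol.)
P → P b b, P → B

To find M[P, 'a'], we find productions for P where 'a' is in the predict set (PREDICT(N → α) = (FIRST(α) \ {ε}) ∪ (FOLLOW(N) if α ⇒* ε)).

Relevant sets:
  FIRST(P) = { 'a', 'b', 'd', ε }
  FIRST(B) = { 'a', ε }
  FOLLOW(P) = { $, 'b' }

P → P b b: PREDICT = { 'a', 'b', 'd' }
  'a' is in predict set, so this production goes in M[P, 'a']
P → d: PREDICT = { 'd' }
P → B: PREDICT = { $, 'a', 'b' }
  'a' is in predict set, so this production goes in M[P, 'a']

M[P, 'a'] = P → P b b, P → B  (a multiply-defined cell — the grammar is not LL(1))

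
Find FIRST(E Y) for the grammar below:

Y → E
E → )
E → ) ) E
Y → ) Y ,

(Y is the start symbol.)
{ ')' }

FIRST sets of the non-terminals involved (from the grammar, by fixed-point iteration):
  FIRST(E) = { ')' }

To compute FIRST(E Y), process the symbols left to right:
Symbol E is a non-terminal. Add FIRST(E) \ {ε} = { ')' }
E is not nullable (ε ∉ FIRST(E)), so stop here.
FIRST(E Y) = { ')' }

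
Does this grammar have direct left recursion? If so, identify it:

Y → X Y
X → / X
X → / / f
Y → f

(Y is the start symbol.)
No direct left recursion

Y → X Y: starts with X
X → / X: starts with '/'
X → / / f: starts with '/'
Y → f: starts with f

No direct left recursion found.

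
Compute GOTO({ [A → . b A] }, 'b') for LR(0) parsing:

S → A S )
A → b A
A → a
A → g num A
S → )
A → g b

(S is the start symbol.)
GOTO(I, 'b') = CLOSURE({ [A → αX.β] : [A → α.Xβ] ∈ I, X = 'b' })

Items with dot before 'b', with the dot advanced:
  [A → . b A] → [A → b . A]
Closure of the advanced items:
  [A → b . A] has the dot before A: add [A → . b A], [A → . a], [A → . g num A], [A → . g b]

GOTO = { [A → . a], [A → . b A], [A → . g b], [A → . g num A], [A → b . A] }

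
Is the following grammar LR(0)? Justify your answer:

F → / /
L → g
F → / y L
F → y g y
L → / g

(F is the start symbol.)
Yes, the grammar is LR(0)

A grammar is LR(0) if no state in the canonical LR(0) collection has:
  - both a shift item (dot before a terminal) and a complete item (shift-reduce conflict), or
  - two or more complete items (reduce-reduce conflict; the accept item [F' → F .] counts as a complete item here).

Augment with F' → F and build the canonical LR(0) collection (I0 = CLOSURE({[F' → . F]}), then GOTO on every symbol after a dot until no new states appear). It has 12 states:
  I0: { [F → . / /], [F → . / y L], [F → . y g y], [F' → . F] }  — shift
  I1: { [F → / . /], [F → / . y L] }  — shift
  I2: { [F' → F .] }  — accept
  I3: { [F → y . g y] }  — shift
  I4: { [F → y g . y] }  — shift
  I5: { [F → y g y .] }  — reduce
  I6: { [F → / / .] }  — reduce
  I7: { [F → / y . L], [L → . / g], [L → . g] }  — shift
  I8: { [L → / . g] }  — shift
  I9: { [F → / y L .] }  — reduce
  I10: { [L → g .] }  — reduce
  I11: { [L → / g .] }  — reduce

Every state is either a pure shift/goto state or contains exactly one complete item and nothing to shift — no conflicts. The grammar is LR(0).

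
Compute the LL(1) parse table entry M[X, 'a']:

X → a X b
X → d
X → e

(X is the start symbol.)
X → a X b

To find M[X, 'a'], we find productions for X where 'a' is in the predict set (PREDICT(N → α) = (FIRST(α) \ {ε}) ∪ (FOLLOW(N) if α ⇒* ε)).

X → a X b: PREDICT = { 'a' }
  'a' is in predict set, so this production goes in M[X, 'a']
X → d: PREDICT = { 'd' }
X → e: PREDICT = { 'e' }

M[X, 'a'] = X → a X b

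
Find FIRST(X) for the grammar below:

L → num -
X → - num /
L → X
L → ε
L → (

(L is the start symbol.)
{ '-' }

To compute FIRST(X), examine every production with X on the left-hand side, reading each right-hand side left to right until a non-nullable symbol is reached.

From X → - num /:
  - '-' is a terminal: add '-' and stop

Collecting: FIRST(X) = { '-' }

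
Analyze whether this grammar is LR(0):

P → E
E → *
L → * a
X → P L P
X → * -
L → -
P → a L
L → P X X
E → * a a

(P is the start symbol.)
No. Shift-reduce conflict between [E → * .] and [E → * . a a]

A grammar is LR(0) if no state in the canonical LR(0) collection has:
  - both a shift item (dot before a terminal) and a complete item (shift-reduce conflict), or
  - two or more complete items (reduce-reduce conflict; the accept item [P' → P .] counts as a complete item here).

Augment with P' → P and build the canonical LR(0) collection (I0 = CLOSURE({[P' → . P]}), then GOTO on every symbol after a dot until no new states appear). It has 19 states:
  I0: { [E → . * a a], [E → . *], [P → . E], [P → . a L], [P' → . P] }  — shift
  I1: { [E → * . a a], [E → * .] }  — shift, reduce
  I2: { [P → E .] }  — reduce
  I3: { [P' → P .] }  — accept
  I4: { [E → . * a a], [E → . *], [L → . * a], [L → . -], [L → . P X X], [P → . E], [P → . a L], [P → a . L] }  — shift
  I5: { [E → * . a a], [E → * .], [L → * . a] }  — shift, reduce
  I6: { [L → - .] }  — reduce
  I7: { [P → a L .] }  — reduce
  I8: { [E → . * a a], [E → . *], [L → P . X X], [P → . E], [P → . a L], [X → . * -], [X → . P L P] }  — shift
  I9: { [E → * . a a], [E → * .], [X → * . -] }  — shift, reduce
  I10: { [E → . * a a], [E → . *], [L → . * a], [L → . -], [L → . P X X], [P → . E], [P → . a L], [X → P . L P] }  — shift
  I11: { [E → . * a a], [E → . *], [L → P X . X], [P → . E], [P → . a L], [X → . * -], [X → . P L P] }  — shift
  I12: { [L → P X X .] }  — reduce
  I13: { [E → . * a a], [E → . *], [P → . E], [P → . a L], [X → P L . P] }  — shift
  I14: { [X → P L P .] }  — reduce
  I15: { [X → * - .] }  — reduce
  I16: { [E → * a . a] }  — shift
  I17: { [E → * a a .] }  — reduce
  I18: { [E → * a . a], [L → * a .] }  — shift, reduce

Conflict in state I1:
  Shift-reduce conflict between [E → * .] and [E → * . a a]
So the grammar is NOT LR(0).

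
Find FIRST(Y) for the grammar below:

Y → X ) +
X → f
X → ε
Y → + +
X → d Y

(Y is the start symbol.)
To compute FIRST(Y), examine every production with Y on the left-hand side, reading each right-hand side left to right until a non-nullable symbol is reached.

FIRST sets of the other non-terminals involved (by the same procedure, iterated to a fixed point):
  FIRST(X) = { 'd', 'f', ε }

From Y → X ) +:
  - X is a non-terminal: add FIRST(X) \ {ε} = { 'd', 'f' }
    X is nullable, so continue to the next symbol
  - ')' is a terminal: add ')' and stop
From Y → + +:
  - '+' is a terminal: add '+' and stop

Collecting: FIRST(Y) = { ')', '+', 'd', 'f' }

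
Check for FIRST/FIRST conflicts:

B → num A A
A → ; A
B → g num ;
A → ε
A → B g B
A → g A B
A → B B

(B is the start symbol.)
Yes. A → B g B / A → g A B on { 'g' }; A → B g B / A → B B on { 'g', 'num' }; A → g A B / A → B B on { 'g' }

FIRST sets of the non-terminals at (or reachable through a nullable prefix from) the front of some alternative:
  FIRST(B) = { 'g', 'num' }

Productions for B:
  B → num A A: FIRST = { 'num' }
  B → g num ;: FIRST = { 'g' }
Productions for A:
  A → ; A: FIRST = { ';' }
  A → ε: FIRST = { ε }
  A → B g B: FIRST = { 'g', 'num' }
  A → g A B: FIRST = { 'g' }
  A → B B: FIRST = { 'g', 'num' }

Conflict for A: A → B g B and A → g A B
  Overlap: { 'g' }
Conflict for A: A → B g B and A → B B
  Overlap: { 'g', 'num' }
Conflict for A: A → g A B and A → B B
  Overlap: { 'g' }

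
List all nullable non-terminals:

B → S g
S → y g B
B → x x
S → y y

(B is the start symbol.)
A non-terminal is nullable if it can derive ε (the empty string): either it has an ε-production, or it has a production whose right-hand side consists entirely of nullable non-terminals.

There are no ε-productions, so no non-terminal can derive ε.
No non-terminals are nullable.

Answer: None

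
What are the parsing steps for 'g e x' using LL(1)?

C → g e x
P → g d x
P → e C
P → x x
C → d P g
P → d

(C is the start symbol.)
LL(1) parsing maintains a stack (initially the start symbol over $) and the input. At each step: if the stack top is a terminal, match it against the current input token; if it is a non-terminal N, replace it with the RHS of M[N, lookahead] (the unique production whose predict set contains the lookahead).

Stack is shown with the top on the left.

Stack    Input    Action
------------------------
C $      g e x $  output C → g e x
g e x $  g e x $  match 'g'
e x $    e x $    match 'e'
x $      x $      match 'x'
$        $        accept

The string is accepted.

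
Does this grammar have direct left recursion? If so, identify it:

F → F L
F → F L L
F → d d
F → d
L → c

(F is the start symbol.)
Yes, F is left-recursive

F → F L: LEFT RECURSIVE (starts with F)
F → F L L: LEFT RECURSIVE (starts with F)
F → d d: starts with d
F → d: starts with d
L → c: starts with c

The grammar has direct left recursion on: F.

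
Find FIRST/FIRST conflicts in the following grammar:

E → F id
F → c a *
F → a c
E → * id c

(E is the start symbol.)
No FIRST/FIRST conflicts.

A FIRST/FIRST conflict occurs when two productions N → α and N → β for the same non-terminal have FIRST(α) ∩ FIRST(β) ≠ ∅ (with ε ∈ FIRST of a nullable right-hand side, so two nullable alternatives also conflict).

FIRST sets of the non-terminals at (or reachable through a nullable prefix from) the front of some alternative:
  FIRST(F) = { 'a', 'c' }

Productions for E:
  E → F id: FIRST = { 'a', 'c' }
  E → * id c: FIRST = { '*' }
Productions for F:
  F → c a *: FIRST = { 'c' }
  F → a c: FIRST = { 'a' }

All alternatives of each non-terminal have pairwise disjoint FIRST sets.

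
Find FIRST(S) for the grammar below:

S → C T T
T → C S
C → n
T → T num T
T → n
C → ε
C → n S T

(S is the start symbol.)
{ 'n' }

FIRST sets of the other non-terminals involved (by the same procedure, iterated to a fixed point):
  FIRST(C) = { 'n', ε }
  FIRST(T) = { 'n' }

From S → C T T:
  - C is a non-terminal: add FIRST(C) \ {ε} = { 'n' }
    C is nullable, so continue to the next symbol
  - T is a non-terminal: add FIRST(T) \ {ε} = { 'n' }
    T is not nullable, so stop

Collecting: FIRST(S) = { 'n' }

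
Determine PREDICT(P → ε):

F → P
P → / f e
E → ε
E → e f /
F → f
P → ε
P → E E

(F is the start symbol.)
PREDICT(P → ε) = (FIRST(RHS) \ {ε}) ∪ (FOLLOW(P) if ε ∈ FIRST(RHS), i.e. RHS ⇒* ε)
The right-hand side is ε (FIRST(ε) = { ε }), so the predict set is FOLLOW(P) = { $ }
PREDICT(P → ε) = { $ }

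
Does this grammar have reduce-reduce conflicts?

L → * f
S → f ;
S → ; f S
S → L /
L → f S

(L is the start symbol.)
No reduce-reduce conflicts

Augment with L' → L and build the canonical LR(0) collection (I0 = CLOSURE({[L' → . L]}), then GOTO on every symbol after a dot until no new states appear). It has 13 states:
  I0: { [L → . * f], [L → . f S], [L' → . L] }  — shift
  I1: { [L → * . f] }  — shift
  I2: { [L' → L .] }  — accept
  I3: { [L → . * f], [L → . f S], [L → f . S], [S → . ; f S], [S → . L /], [S → . f ;] }  — shift
  I4: { [S → ; . f S] }  — shift
  I5: { [S → L . /] }  — shift
  I6: { [L → f S .] }  — reduce
  I7: { [L → . * f], [L → . f S], [L → f . S], [S → . ; f S], [S → . L /], [S → . f ;], [S → f . ;] }  — shift
  I8: { [S → ; . f S], [S → f ; .] }  — shift, reduce
  I9: { [L → . * f], [L → . f S], [S → . ; f S], [S → . L /], [S → . f ;], [S → ; f . S] }  — shift
  I10: { [S → ; f S .] }  — reduce
  I11: { [S → L / .] }  — reduce
  I12: { [L → * f .] }  — reduce

No state contains more than one complete item.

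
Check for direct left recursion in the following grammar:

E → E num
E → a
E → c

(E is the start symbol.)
E → E num: LEFT RECURSIVE (starts with E)
E → a: starts with a
E → c: starts with c

The grammar has direct left recursion on: E.

Answer: Yes, E is left-recursive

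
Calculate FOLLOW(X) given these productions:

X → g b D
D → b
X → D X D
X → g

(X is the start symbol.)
{ $, 'b' }

X is the start symbol, so $ ∈ FOLLOW(X).
In X → D X D: X is followed by D, add FIRST(D) \ {ε} = { 'b' }

Taking the union: FOLLOW(X) = { $, 'b' }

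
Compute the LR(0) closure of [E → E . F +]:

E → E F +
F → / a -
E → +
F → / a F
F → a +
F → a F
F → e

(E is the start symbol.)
{ [E → E . F +], [F → . / a -], [F → . / a F], [F → . a +], [F → . a F], [F → . e] }

Start with: [E → E . F +]
  [E → E . F +] has the dot before F: add [F → . / a -], [F → . / a F], [F → . a +], [F → . a F], [F → . e]
No further items can be added.

CLOSURE = { [E → E . F +], [F → . / a -], [F → . / a F], [F → . a +], [F → . a F], [F → . e] }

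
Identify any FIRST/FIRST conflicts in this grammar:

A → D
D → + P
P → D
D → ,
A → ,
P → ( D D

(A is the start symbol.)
Yes. A → D / A → ',' on { ',' }

A FIRST/FIRST conflict occurs when two productions N → α and N → β for the same non-terminal have FIRST(α) ∩ FIRST(β) ≠ ∅ (with ε ∈ FIRST of a nullable right-hand side, so two nullable alternatives also conflict).

FIRST sets of the non-terminals at (or reachable through a nullable prefix from) the front of some alternative:
  FIRST(D) = { '+', ',' }

Productions for A:
  A → D: FIRST = { '+', ',' }
  A → ,: FIRST = { ',' }
Productions for D:
  D → + P: FIRST = { '+' }
  D → ,: FIRST = { ',' }
Productions for P:
  P → D: FIRST = { '+', ',' }
  P → ( D D: FIRST = { '(' }

Conflict for A: A → D and A → ,
  Overlap: { ',' }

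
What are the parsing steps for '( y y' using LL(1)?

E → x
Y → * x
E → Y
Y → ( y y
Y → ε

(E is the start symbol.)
LL(1) parsing maintains a stack (initially the start symbol over $) and the input. At each step: if the stack top is a terminal, match it against the current input token; if it is a non-terminal N, replace it with the RHS of M[N, lookahead] (the unique production whose predict set contains the lookahead).

Stack is shown with the top on the left.

Stack    Input    Action
------------------------
E $      ( y y $  output E → Y
Y $      ( y y $  output Y → ( y y
( y y $  ( y y $  match '('
y y $    y y $    match 'y'
y $      y $      match 'y'
$        $        accept

The string is accepted.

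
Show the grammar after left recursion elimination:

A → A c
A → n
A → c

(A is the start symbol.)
A is directly left-recursive. The standard transformation for
  A → A α₁ | ... | A α_m | β₁ | ... | β_n
is
  A  → β₁ A' | ... | β_n A'
  A' → α₁ A' | ... | α_m A' | ε

A → n becomes A → n A'
A → c becomes A → c A'
A → A c becomes A' → c A'
Add A' → ε

Resulting grammar:
A → n A'
A → c A'
A' → c A'
A' → ε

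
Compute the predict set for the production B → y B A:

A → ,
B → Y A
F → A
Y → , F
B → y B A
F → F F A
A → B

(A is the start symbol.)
{ 'y' }

PREDICT(B → y B A) = (FIRST(RHS) \ {ε}) ∪ (FOLLOW(B) if ε ∈ FIRST(RHS), i.e. RHS ⇒* ε)
FIRST(y B A) = { 'y' }
ε ∉ FIRST(y B A), so FOLLOW(B) is not added.
PREDICT(B → y B A) = { 'y' }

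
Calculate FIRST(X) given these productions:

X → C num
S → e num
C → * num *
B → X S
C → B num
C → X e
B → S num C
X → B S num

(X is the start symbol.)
{ '*', 'e' }

FIRST sets of the other non-terminals involved (by the same procedure, iterated to a fixed point):
  FIRST(C) = { '*', 'e' }
  FIRST(B) = { '*', 'e' }

From X → C num:
  - C is a non-terminal: add FIRST(C) \ {ε} = { '*', 'e' }
    C is not nullable, so stop
From X → B S num:
  - B is a non-terminal: add FIRST(B) \ {ε} = { '*', 'e' }
    B is not nullable, so stop

Collecting: FIRST(X) = { '*', 'e' }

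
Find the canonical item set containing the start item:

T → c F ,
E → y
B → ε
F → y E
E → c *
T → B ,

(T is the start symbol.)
First, augment the grammar with T' → T
I₀ = CLOSURE({ [T' → . T] }):
  [T' → . T] has the dot before T: add [T → . c F ,], [T → . B ,]
  [T → . B ,] has the dot before B: add [B → .]
No further items can be added.

I₀ = { [B → .], [T → . B ,], [T → . c F ,], [T' → . T] }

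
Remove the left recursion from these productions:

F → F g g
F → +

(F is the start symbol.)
F is directly left-recursive. The standard transformation for
  A → A α₁ | ... | A α_m | β₁ | ... | β_n
is
  A  → β₁ A' | ... | β_n A'
  A' → α₁ A' | ... | α_m A' | ε

F → + becomes F → + F'
F → F g g becomes F' → g g F'
Add F' → ε

Resulting grammar:
F → + F'
F' → g g F'
F' → ε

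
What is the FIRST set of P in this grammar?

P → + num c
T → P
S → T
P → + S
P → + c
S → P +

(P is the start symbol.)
{ '+' }

To compute FIRST(P), examine every production with P on the left-hand side, reading each right-hand side left to right until a non-nullable symbol is reached.

From P → + num c:
  - '+' is a terminal: add '+' and stop
From P → + S:
  - '+' is a terminal: add '+' and stop
From P → + c:
  - '+' is a terminal: add '+' and stop

Collecting: FIRST(P) = { '+' }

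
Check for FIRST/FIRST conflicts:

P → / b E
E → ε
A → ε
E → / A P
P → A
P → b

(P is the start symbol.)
No FIRST/FIRST conflicts.

A FIRST/FIRST conflict occurs when two productions N → α and N → β for the same non-terminal have FIRST(α) ∩ FIRST(β) ≠ ∅ (with ε ∈ FIRST of a nullable right-hand side, so two nullable alternatives also conflict).

FIRST sets of the non-terminals at (or reachable through a nullable prefix from) the front of some alternative:
  FIRST(A) = { ε }

Productions for P:
  P → / b E: FIRST = { '/' }
  P → A: FIRST = { ε }
  P → b: FIRST = { 'b' }
Productions for E:
  E → ε: FIRST = { ε }
  E → / A P: FIRST = { '/' }
A has only one production, so no FIRST/FIRST conflict is possible there.

All alternatives of each non-terminal have pairwise disjoint FIRST sets.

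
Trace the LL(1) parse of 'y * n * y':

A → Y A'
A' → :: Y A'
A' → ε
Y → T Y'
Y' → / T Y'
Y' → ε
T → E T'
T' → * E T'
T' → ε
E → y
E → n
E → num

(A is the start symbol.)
Stack is shown with the top on the left.

Stack           Input        Action
-----------------------------------
A $             y * n * y $  output A → Y A'
Y A' $          y * n * y $  output Y → T Y'
T Y' A' $       y * n * y $  output T → E T'
E T' Y' A' $    y * n * y $  output E → y
y T' Y' A' $    y * n * y $  match 'y'
T' Y' A' $      * n * y $    output T' → * E T'
* E T' Y' A' $  * n * y $    match '*'
E T' Y' A' $    n * y $      output E → n
n T' Y' A' $    n * y $      match 'n'
T' Y' A' $      * y $        output T' → * E T'
* E T' Y' A' $  * y $        match '*'
E T' Y' A' $    y $          output E → y
y T' Y' A' $    y $          match 'y'
T' Y' A' $      $            output T' → ε
Y' A' $         $            output Y' → ε
A' $            $            output A' → ε
$               $            accept

The string is accepted.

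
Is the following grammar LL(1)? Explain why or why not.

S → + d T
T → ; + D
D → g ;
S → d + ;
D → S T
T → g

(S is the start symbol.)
Yes, the grammar is LL(1).

A grammar is LL(1) if for each non-terminal N with multiple productions, the predict sets of those productions are pairwise disjoint, where PREDICT(N → α) = (FIRST(α) \ {ε}) ∪ (FOLLOW(N) if α ⇒* ε).

Relevant sets:
  FIRST(S) = { '+', 'd' }

For S:
  PREDICT(S → '+' d T) = { '+' }
  PREDICT(S → d '+' ';') = { 'd' }
For T:
  PREDICT(T → ';' '+' D) = { ';' }
  PREDICT(T → g) = { 'g' }
For D:
  PREDICT(D → g ';') = { 'g' }
  PREDICT(D → S T) = { '+', 'd' }

All predict sets are disjoint. The grammar IS LL(1).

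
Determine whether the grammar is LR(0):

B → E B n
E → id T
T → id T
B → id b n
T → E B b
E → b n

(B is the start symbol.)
No. Reduce-reduce conflict: [E → id T .] and [T → id T .]

A grammar is LR(0) if no state in the canonical LR(0) collection has:
  - both a shift item (dot before a terminal) and a complete item (shift-reduce conflict), or
  - two or more complete items (reduce-reduce conflict; the accept item [B' → B .] counts as a complete item here).

Augment with B' → B and build the canonical LR(0) collection (I0 = CLOSURE({[B' → . B]}), then GOTO on every symbol after a dot until no new states appear). It has 16 states:
  I0: { [B → . E B n], [B → . id b n], [B' → . B], [E → . b n], [E → . id T] }  — shift
  I1: { [B' → B .] }  — accept
  I2: { [B → . E B n], [B → . id b n], [B → E . B n], [E → . b n], [E → . id T] }  — shift
  I3: { [E → b . n] }  — shift
  I4: { [B → id . b n], [E → . b n], [E → . id T], [E → id . T], [T → . E B b], [T → . id T] }  — shift
  I5: { [B → . E B n], [B → . id b n], [E → . b n], [E → . id T], [T → E . B b] }  — shift
  I6: { [E → id T .] }  — reduce
  I7: { [B → id b . n], [E → b . n] }  — shift
  I8: { [E → . b n], [E → . id T], [E → id . T], [T → . E B b], [T → . id T], [T → id . T] }  — shift
  I9: { [E → id T .], [T → id T .] }  — 2 reduces
  I10: { [B → id b n .], [E → b n .] }  — 2 reduces
  I11: { [T → E B . b] }  — shift
  I12: { [T → E B b .] }  — reduce
  I13: { [E → b n .] }  — reduce
  I14: { [B → E B . n] }  — shift
  I15: { [B → E B n .] }  — reduce

Conflict in state I9:
  Reduce-reduce conflict: [E → id T .] and [T → id T .]
So the grammar is NOT LR(0).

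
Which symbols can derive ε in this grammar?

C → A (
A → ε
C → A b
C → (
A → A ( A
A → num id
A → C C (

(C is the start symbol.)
A non-terminal is nullable if it can derive ε (the empty string): either it has an ε-production, or it has a production whose right-hand side consists entirely of nullable non-terminals.

ε-productions: A → ε
So A is immediately nullable.
No further non-terminal can be added: every production for the remaining non-terminals contains a terminal or a non-nullable non-terminal.
Nullable = { 'A' }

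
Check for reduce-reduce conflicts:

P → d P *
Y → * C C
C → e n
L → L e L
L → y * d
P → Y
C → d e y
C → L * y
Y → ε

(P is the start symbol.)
No reduce-reduce conflicts

A reduce-reduce conflict occurs when an LR(0) state has two complete items [A → α .] and [B → β .] — both call for a reduction, and with no lookahead the parser cannot choose between them.

Augment with P' → P and build the canonical LR(0) collection (I0 = CLOSURE({[P' → . P]}), then GOTO on every symbol after a dot until no new states appear). It has 22 states:
  I0: { [P → . Y], [P → . d P *], [P' → . P], [Y → . * C C], [Y → .] }  — shift, reduce
  I1: { [C → . L * y], [C → . d e y], [C → . e n], [L → . L e L], [L → . y * d], [Y → * . C C] }  — shift
  I2: { [P' → P .] }  — accept
  I3: { [P → Y .] }  — reduce
  I4: { [P → . Y], [P → . d P *], [P → d . P *], [Y → . * C C], [Y → .] }  — shift, reduce
  I5: { [P → d P . *] }  — shift
  I6: { [P → d P * .] }  — reduce
  I7: { [C → . L * y], [C → . d e y], [C → . e n], [L → . L e L], [L → . y * d], [Y → * C . C] }  — shift
  I8: { [C → L . * y], [L → L . e L] }  — shift
  I9: { [C → d . e y] }  — shift
  I10: { [C → e . n] }  — shift
  I11: { [L → y . * d] }  — shift
  I12: { [L → y * . d] }  — shift
  I13: { [L → y * d .] }  — reduce
  I14: { [C → e n .] }  — reduce
  I15: { [C → d e . y] }  — shift
  I16: { [C → d e y .] }  — reduce
  I17: { [C → L * . y] }  — shift
  I18: { [L → . L e L], [L → . y * d], [L → L e . L] }  — shift
  I19: { [L → L . e L], [L → L e L .] }  — shift, reduce
  I20: { [C → L * y .] }  — reduce
  I21: { [Y → * C C .] }  — reduce

No state contains more than one complete item.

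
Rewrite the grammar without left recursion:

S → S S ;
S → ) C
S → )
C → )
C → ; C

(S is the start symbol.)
S is directly left-recursive. The standard transformation for
  A → A α₁ | ... | A α_m | β₁ | ... | β_n
is
  A  → β₁ A' | ... | β_n A'
  A' → α₁ A' | ... | α_m A' | ε

S → ) C becomes S → ) C S'
S → ) becomes S → ) S'
S → S S ; becomes S' → S ; S'
Add S' → ε

Productions for other non-terminals are unchanged:
  C → )
  C → ; C

Resulting grammar:
S → ) C S'
S → ) S'
S' → S ; S'
S' → ε
C → )
C → ; C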